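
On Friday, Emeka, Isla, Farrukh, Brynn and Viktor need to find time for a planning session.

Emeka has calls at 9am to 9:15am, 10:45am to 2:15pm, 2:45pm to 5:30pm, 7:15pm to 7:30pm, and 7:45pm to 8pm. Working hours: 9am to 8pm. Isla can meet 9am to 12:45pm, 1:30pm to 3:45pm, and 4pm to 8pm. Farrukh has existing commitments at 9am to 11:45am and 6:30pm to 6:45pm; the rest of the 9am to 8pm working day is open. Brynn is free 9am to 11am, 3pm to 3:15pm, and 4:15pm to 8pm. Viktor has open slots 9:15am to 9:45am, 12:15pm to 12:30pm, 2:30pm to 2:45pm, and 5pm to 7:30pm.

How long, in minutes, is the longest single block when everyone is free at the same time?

60 minutes

Emeka free within 09:00–20:00: 09:15–10:45, 14:15–14:45, 17:30–19:15, 19:30–19:45.
Farrukh free within 09:00–20:00: 11:45–18:30, 18:45–20:00.
Emeka ∩ Isla: 09:15–10:45, 14:15–14:45, 17:30–19:15, 19:30–19:45.
Emeka ∩ Isla ∩ Farrukh: 14:15–14:45, 17:30–18:30, 18:45–19:15, 19:30–19:45.
Emeka ∩ Isla ∩ Farrukh ∩ Brynn: 17:30–18:30, 18:45–19:15, 19:30–19:45.
Emeka ∩ Isla ∩ Farrukh ∩ Brynn ∩ Viktor: 17:30–18:30, 18:45–19:15.
Common window lengths: 60, 30 min; longest is 60.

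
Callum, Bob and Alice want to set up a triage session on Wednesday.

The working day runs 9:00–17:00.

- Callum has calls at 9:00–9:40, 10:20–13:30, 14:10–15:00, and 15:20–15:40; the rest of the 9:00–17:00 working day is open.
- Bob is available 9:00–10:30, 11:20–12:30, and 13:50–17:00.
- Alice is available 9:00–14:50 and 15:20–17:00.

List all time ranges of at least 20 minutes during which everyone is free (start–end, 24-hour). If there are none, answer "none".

Callum free within 09:00–17:00: 09:40–10:20, 13:30–14:10, 15:00–15:20, 15:40–17:00.
Callum ∩ Bob: 09:40–10:20, 13:50–14:10, 15:00–15:20, 15:40–17:00.
Callum ∩ Bob ∩ Alice: 09:40–10:20, 13:50–14:10, 15:40–17:00.
Windows ≥ 20 min: 09:40–10:20, 13:50–14:10, 15:40–17:00.

09:40–10:20, 13:50–14:10, 15:40–17:00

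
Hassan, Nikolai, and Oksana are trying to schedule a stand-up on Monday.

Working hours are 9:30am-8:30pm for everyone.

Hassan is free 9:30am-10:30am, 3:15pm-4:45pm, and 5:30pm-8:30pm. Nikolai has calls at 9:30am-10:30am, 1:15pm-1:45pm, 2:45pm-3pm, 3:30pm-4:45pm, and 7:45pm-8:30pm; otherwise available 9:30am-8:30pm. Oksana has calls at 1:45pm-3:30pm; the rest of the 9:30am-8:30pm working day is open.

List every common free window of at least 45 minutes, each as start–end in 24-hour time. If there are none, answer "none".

Nikolai free within 09:30–20:30: 10:30–13:15, 13:45–14:45, 15:00–15:30, 16:45–19:45.
Oksana free within 09:30–20:30: 09:30–13:45, 15:30–20:30.
Hassan ∩ Nikolai: 15:15–15:30, 17:30–19:45.
Hassan ∩ Nikolai ∩ Oksana: 17:30–19:45.
Windows ≥ 45 min: 17:30–19:45.

17:30–19:45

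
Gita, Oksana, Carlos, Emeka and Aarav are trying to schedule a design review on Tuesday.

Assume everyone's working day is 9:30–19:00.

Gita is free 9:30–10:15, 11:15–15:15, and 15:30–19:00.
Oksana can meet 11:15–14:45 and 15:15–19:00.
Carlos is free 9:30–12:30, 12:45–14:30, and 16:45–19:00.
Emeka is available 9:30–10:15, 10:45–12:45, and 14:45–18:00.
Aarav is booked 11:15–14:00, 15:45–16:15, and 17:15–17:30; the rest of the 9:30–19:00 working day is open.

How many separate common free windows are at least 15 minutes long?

2

Aarav free within 09:30–19:00: 09:30–11:15, 14:00–15:45, 16:15–17:15, 17:30–19:00.
Gita ∩ Oksana: 11:15–14:45, 15:30–19:00.
Gita ∩ Oksana ∩ Carlos: 11:15–12:30, 12:45–14:30, 16:45–19:00.
Gita ∩ Oksana ∩ Carlos ∩ Emeka: 11:15–12:30, 16:45–18:00.
Gita ∩ Oksana ∩ Carlos ∩ Emeka ∩ Aarav: 16:45–17:15, 17:30–18:00.
Windows ≥ 15 min: 16:45–17:15, 17:30–18:00.
That's 2 windows.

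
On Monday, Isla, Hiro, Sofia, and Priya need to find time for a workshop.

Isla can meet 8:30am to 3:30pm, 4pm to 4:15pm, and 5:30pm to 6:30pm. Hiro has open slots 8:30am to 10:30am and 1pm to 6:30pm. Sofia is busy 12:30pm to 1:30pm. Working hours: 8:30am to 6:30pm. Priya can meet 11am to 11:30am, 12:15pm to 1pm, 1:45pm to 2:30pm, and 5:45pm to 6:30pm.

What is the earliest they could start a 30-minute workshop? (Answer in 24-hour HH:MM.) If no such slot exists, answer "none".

Sofia free within 08:30–18:30: 08:30–12:30, 13:30–18:30.
Isla ∩ Hiro: 08:30–10:30, 13:00–15:30, 16:00–16:15, 17:30–18:30.
Isla ∩ Hiro ∩ Sofia: 08:30–10:30, 13:30–15:30, 16:00–16:15, 17:30–18:30.
Isla ∩ Hiro ∩ Sofia ∩ Priya: 13:45–14:30, 17:45–18:30.
Windows ≥ 30 min: 13:45–14:30, 17:45–18:30.
Earliest such window starts at 13:45.

13:45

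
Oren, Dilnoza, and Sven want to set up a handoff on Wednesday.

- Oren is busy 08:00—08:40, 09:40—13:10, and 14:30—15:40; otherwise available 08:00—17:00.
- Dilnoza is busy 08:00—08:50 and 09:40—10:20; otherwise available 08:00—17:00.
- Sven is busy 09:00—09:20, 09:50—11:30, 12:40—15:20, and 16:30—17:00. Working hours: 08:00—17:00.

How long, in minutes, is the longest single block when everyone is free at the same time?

Oren free within 08:00–17:00: 08:40–09:40, 13:10–14:30, 15:40–17:00.
Dilnoza free within 08:00–17:00: 08:50–09:40, 10:20–17:00.
Sven free within 08:00–17:00: 08:00–09:00, 09:20–09:50, 11:30–12:40, 15:20–16:30.
Oren ∩ Dilnoza: 08:50–09:40, 13:10–14:30, 15:40–17:00.
Oren ∩ Dilnoza ∩ Sven: 08:50–09:00, 09:20–09:40, 15:40–16:30.
Common window lengths: 10, 20, 50 min; longest is 50.

50 minutes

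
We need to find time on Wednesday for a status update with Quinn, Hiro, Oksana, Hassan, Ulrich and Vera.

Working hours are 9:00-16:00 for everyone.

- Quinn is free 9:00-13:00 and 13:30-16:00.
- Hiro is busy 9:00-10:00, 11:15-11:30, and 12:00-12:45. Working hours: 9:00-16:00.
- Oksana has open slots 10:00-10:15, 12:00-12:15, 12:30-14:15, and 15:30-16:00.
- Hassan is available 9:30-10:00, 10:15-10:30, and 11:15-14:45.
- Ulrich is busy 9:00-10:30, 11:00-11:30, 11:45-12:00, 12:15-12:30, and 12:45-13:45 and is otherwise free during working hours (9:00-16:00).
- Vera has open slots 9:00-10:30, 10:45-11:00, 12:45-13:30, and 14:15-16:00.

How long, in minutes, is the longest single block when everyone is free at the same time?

Hiro free within 09:00–16:00: 10:00–11:15, 11:30–12:00, 12:45–16:00.
Ulrich free within 09:00–16:00: 10:30–11:00, 11:30–11:45, 12:00–12:15, 12:30–12:45, 13:45–16:00.
Quinn ∩ Hiro: 10:00–11:15, 11:30–12:00, 12:45–13:00, 13:30–16:00.
Quinn ∩ Hiro ∩ Oksana: 10:00–10:15, 12:45–13:00, 13:30–14:15, 15:30–16:00.
Quinn ∩ Hiro ∩ Oksana ∩ Hassan: 12:45–13:00, 13:30–14:15.
Quinn ∩ Hiro ∩ Oksana ∩ Hassan ∩ Ulrich: 13:45–14:15.
Quinn ∩ Hiro ∩ Oksana ∩ Hassan ∩ Ulrich ∩ Vera: (none).
No common window.

0 minutes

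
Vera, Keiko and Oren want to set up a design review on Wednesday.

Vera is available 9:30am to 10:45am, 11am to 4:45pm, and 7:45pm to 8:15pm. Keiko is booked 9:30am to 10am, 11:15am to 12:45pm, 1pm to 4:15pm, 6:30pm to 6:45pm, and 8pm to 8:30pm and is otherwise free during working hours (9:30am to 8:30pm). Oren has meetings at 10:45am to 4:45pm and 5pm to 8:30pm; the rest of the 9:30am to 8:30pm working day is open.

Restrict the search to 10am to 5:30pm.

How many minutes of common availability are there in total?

45 minutes

Keiko free within 09:30–20:30: 10:00–11:15, 12:45–13:00, 16:15–18:30, 18:45–20:00.
Oren free within 09:30–20:30: 09:30–10:45, 16:45–17:00.
Vera ∩ Keiko: 10:00–10:45, 11:00–11:15, 12:45–13:00, 16:15–16:45, 19:45–20:00.
Vera ∩ Keiko ∩ Oren: 10:00–10:45.
Restricted to 10:00–17:30: 10:00–10:45.
Total common minutes: 45.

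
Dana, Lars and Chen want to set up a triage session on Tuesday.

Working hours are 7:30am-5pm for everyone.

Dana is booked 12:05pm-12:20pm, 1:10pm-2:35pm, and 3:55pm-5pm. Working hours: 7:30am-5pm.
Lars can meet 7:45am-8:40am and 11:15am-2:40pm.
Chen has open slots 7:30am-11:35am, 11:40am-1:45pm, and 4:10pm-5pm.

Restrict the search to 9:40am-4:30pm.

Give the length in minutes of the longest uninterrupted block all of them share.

Dana free within 07:30–17:00: 07:30–12:05, 12:20–13:10, 14:35–15:55.
Dana ∩ Lars: 07:45–08:40, 11:15–12:05, 12:20–13:10, 14:35–14:40.
Dana ∩ Lars ∩ Chen: 07:45–08:40, 11:15–11:35, 11:40–12:05, 12:20–13:10.
Restricted to 09:40–16:30: 11:15–11:35, 11:40–12:05, 12:20–13:10.
Common window lengths: 20, 25, 50 min; longest is 50.

50 minutes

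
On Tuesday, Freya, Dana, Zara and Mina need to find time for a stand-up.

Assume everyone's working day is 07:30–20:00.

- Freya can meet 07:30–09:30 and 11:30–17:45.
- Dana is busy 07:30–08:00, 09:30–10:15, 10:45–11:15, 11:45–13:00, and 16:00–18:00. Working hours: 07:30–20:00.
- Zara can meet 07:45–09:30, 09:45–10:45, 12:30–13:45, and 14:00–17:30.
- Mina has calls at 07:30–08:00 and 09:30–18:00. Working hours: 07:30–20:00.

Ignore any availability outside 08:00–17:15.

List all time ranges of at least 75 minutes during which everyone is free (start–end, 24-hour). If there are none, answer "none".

Dana free within 07:30–20:00: 08:00–09:30, 10:15–10:45, 11:15–11:45, 13:00–16:00, 18:00–20:00.
Mina free within 07:30–20:00: 08:00–09:30, 18:00–20:00.
Freya ∩ Dana: 08:00–09:30, 11:30–11:45, 13:00–16:00.
Freya ∩ Dana ∩ Zara: 08:00–09:30, 13:00–13:45, 14:00–16:00.
Freya ∩ Dana ∩ Zara ∩ Mina: 08:00–09:30.
Restricted to 08:00–17:15: 08:00–09:30.
Windows ≥ 75 min: 08:00–09:30.

08:00–09:30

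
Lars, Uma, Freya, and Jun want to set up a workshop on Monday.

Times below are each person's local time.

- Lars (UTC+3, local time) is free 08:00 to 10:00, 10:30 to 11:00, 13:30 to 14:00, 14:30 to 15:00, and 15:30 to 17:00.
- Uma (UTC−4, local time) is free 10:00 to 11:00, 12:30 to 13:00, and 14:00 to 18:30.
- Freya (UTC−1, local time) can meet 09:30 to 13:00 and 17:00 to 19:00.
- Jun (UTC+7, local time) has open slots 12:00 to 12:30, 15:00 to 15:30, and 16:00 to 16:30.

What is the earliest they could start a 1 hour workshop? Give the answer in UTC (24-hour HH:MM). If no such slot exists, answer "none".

none

Lars → UTC: 05:00–07:00, 07:30–08:00, 10:30–11:00, 11:30–12:00, 12:30–14:00.
Uma → UTC: 14:00–15:00, 16:30–17:00, 18:00–22:30.
Freya → UTC: 10:30–14:00, 18:00–20:00.
Jun → UTC: 05:00–05:30, 08:00–08:30, 09:00–09:30.
Lars ∩ Uma: (none).
Lars ∩ Uma ∩ Freya: (none).
Lars ∩ Uma ∩ Freya ∩ Jun: (none).
Windows ≥ 60 min: (none).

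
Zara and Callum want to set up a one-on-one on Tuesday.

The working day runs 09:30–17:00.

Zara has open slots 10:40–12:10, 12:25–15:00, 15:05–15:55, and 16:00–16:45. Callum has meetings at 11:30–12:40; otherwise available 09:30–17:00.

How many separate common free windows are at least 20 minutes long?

4

Callum free within 09:30–17:00: 09:30–11:30, 12:40–17:00.
Zara ∩ Callum: 10:40–11:30, 12:40–15:00, 15:05–15:55, 16:00–16:45.
Windows ≥ 20 min: 10:40–11:30, 12:40–15:00, 15:05–15:55, 16:00–16:45.
That's 4 windows.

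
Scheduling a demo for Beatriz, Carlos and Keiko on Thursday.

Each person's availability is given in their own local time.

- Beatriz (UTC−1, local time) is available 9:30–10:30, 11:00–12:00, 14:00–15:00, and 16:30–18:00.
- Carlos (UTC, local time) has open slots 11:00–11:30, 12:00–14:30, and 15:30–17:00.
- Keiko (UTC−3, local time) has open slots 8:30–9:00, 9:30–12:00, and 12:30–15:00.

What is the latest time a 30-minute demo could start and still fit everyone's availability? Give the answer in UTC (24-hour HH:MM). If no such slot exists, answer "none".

Beatriz → UTC: 10:30–11:30, 12:00–13:00, 15:00–16:00, 17:30–19:00.
Carlos → UTC: 11:00–11:30, 12:00–14:30, 15:30–17:00.
Keiko → UTC: 11:30–12:00, 12:30–15:00, 15:30–18:00.
Beatriz ∩ Carlos: 11:00–11:30, 12:00–13:00, 15:30–16:00.
Beatriz ∩ Carlos ∩ Keiko: 12:30–13:00, 15:30–16:00.
Windows ≥ 30 min: 12:30–13:00, 15:30–16:00.
Latest start in the last window 15:30–16:00 is 16:00 − 30 min = 15:30.

15:30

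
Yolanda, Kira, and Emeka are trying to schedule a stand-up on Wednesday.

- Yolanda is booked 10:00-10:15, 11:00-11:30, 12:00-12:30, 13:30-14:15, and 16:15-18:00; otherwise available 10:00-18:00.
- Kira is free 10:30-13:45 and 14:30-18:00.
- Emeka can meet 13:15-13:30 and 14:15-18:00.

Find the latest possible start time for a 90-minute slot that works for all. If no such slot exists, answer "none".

14:45

Yolanda free within 10:00–18:00: 10:15–11:00, 11:30–12:00, 12:30–13:30, 14:15–16:15.
Yolanda ∩ Kira: 10:30–11:00, 11:30–12:00, 12:30–13:30, 14:30–16:15.
Yolanda ∩ Kira ∩ Emeka: 13:15–13:30, 14:30–16:15.
Windows ≥ 90 min: 14:30–16:15.
Latest start in the last window 14:30–16:15 is 16:15 − 90 min = 14:45.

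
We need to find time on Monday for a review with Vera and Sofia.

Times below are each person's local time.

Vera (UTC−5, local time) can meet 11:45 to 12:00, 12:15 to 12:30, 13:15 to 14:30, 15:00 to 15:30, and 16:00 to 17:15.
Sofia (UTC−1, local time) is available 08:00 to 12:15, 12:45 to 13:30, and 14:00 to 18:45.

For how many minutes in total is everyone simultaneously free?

105 minutes

Vera → UTC: 16:45–17:00, 17:15–17:30, 18:15–19:30, 20:00–20:30, 21:00–22:15.
Sofia → UTC: 09:00–13:15, 13:45–14:30, 15:00–19:45.
Vera ∩ Sofia: 16:45–17:00, 17:15–17:30, 18:15–19:30.
Total common minutes: 15 + 15 + 75 = 105.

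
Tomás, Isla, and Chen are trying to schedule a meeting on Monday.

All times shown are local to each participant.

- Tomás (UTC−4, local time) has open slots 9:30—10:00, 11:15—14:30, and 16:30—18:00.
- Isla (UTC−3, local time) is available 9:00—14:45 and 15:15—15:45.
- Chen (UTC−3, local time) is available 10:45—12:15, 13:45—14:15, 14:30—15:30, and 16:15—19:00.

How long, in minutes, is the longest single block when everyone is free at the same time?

Tomás → UTC: 13:30–14:00, 15:15–18:30, 20:30–22:00.
Isla → UTC: 12:00–17:45, 18:15–18:45.
Chen → UTC: 13:45–15:15, 16:45–17:15, 17:30–18:30, 19:15–22:00.
Tomás ∩ Isla: 13:30–14:00, 15:15–17:45, 18:15–18:30.
Tomás ∩ Isla ∩ Chen: 13:45–14:00, 16:45–17:15, 17:30–17:45, 18:15–18:30.
Common window lengths: 15, 30, 15, 15 min; longest is 30.

30 minutes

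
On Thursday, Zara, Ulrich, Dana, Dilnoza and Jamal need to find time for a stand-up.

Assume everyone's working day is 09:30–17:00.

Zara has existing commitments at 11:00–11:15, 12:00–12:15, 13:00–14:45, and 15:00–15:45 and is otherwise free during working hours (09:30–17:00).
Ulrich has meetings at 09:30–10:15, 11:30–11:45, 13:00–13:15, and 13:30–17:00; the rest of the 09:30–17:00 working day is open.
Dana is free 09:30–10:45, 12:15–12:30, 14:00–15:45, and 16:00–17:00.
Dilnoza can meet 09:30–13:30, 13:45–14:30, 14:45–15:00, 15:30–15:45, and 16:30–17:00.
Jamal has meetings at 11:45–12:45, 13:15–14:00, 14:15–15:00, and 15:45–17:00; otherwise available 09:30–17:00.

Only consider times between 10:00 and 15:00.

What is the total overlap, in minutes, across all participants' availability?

30 minutes

Zara free within 09:30–17:00: 09:30–11:00, 11:15–12:00, 12:15–13:00, 14:45–15:00, 15:45–17:00.
Ulrich free within 09:30–17:00: 10:15–11:30, 11:45–13:00, 13:15–13:30.
Jamal free within 09:30–17:00: 09:30–11:45, 12:45–13:15, 14:00–14:15, 15:00–15:45.
Zara ∩ Ulrich: 10:15–11:00, 11:15–11:30, 11:45–12:00, 12:15–13:00.
Zara ∩ Ulrich ∩ Dana: 10:15–10:45, 12:15–12:30.
Zara ∩ Ulrich ∩ Dana ∩ Dilnoza: 10:15–10:45, 12:15–12:30.
Zara ∩ Ulrich ∩ Dana ∩ Dilnoza ∩ Jamal: 10:15–10:45.
Restricted to 10:00–15:00: 10:15–10:45.
Total common minutes: 30.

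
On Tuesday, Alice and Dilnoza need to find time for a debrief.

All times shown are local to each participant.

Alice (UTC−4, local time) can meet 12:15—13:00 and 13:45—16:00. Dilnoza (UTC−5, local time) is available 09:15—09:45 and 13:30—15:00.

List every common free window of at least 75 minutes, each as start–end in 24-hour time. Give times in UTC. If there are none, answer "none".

18:30–20:00

Alice → UTC: 16:15–17:00, 17:45–20:00.
Dilnoza → UTC: 14:15–14:45, 18:30–20:00.
Alice ∩ Dilnoza: 18:30–20:00.
Windows ≥ 75 min: 18:30–20:00.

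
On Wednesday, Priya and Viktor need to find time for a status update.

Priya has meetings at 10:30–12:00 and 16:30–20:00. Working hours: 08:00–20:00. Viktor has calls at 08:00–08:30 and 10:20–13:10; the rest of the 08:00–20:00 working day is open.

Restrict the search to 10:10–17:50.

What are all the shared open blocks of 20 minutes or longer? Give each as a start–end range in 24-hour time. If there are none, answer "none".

Priya free within 08:00–20:00: 08:00–10:30, 12:00–16:30.
Viktor free within 08:00–20:00: 08:30–10:20, 13:10–20:00.
Priya ∩ Viktor: 08:30–10:20, 13:10–16:30.
Restricted to 10:10–17:50: 10:10–10:20, 13:10–16:30.
Windows ≥ 20 min: 13:10–16:30.

13:10–16:30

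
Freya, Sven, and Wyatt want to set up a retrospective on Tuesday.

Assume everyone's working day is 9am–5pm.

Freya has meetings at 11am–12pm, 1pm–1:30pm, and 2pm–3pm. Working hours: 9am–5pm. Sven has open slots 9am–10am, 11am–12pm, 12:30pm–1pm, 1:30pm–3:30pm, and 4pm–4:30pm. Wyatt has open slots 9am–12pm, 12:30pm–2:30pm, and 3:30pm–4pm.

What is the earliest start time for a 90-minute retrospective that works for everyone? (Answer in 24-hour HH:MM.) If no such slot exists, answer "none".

none

Freya free within 09:00–17:00: 09:00–11:00, 12:00–13:00, 13:30–14:00, 15:00–17:00.
Freya ∩ Sven: 09:00–10:00, 12:30–13:00, 13:30–14:00, 15:00–15:30, 16:00–16:30.
Freya ∩ Sven ∩ Wyatt: 09:00–10:00, 12:30–13:00, 13:30–14:00.
Windows ≥ 90 min: (none).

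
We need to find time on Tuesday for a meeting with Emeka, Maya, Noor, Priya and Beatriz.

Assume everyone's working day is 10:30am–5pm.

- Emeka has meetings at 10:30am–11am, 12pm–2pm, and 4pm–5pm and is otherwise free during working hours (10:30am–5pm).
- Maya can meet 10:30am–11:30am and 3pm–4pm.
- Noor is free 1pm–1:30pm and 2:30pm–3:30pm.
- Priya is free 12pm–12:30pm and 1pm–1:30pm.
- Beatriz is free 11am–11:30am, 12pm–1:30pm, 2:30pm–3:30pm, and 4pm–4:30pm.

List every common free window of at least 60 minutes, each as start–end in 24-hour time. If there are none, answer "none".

Emeka free within 10:30–17:00: 11:00–12:00, 14:00–16:00.
Emeka ∩ Maya: 11:00–11:30, 15:00–16:00.
Emeka ∩ Maya ∩ Noor: 15:00–15:30.
Emeka ∩ Maya ∩ Noor ∩ Priya: (none).
Emeka ∩ Maya ∩ Noor ∩ Priya ∩ Beatriz: (none).
Windows ≥ 60 min: (none).

none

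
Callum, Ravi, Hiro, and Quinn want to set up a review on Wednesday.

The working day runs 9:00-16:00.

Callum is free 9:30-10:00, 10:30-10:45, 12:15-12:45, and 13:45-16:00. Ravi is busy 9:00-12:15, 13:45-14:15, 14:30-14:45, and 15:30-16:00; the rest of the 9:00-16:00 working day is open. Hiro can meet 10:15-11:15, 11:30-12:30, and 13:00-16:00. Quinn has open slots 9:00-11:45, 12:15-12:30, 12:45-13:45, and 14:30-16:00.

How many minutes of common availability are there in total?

60 minutes

Ravi free within 09:00–16:00: 12:15–13:45, 14:15–14:30, 14:45–15:30.
Callum ∩ Ravi: 12:15–12:45, 14:15–14:30, 14:45–15:30.
Callum ∩ Ravi ∩ Hiro: 12:15–12:30, 14:15–14:30, 14:45–15:30.
Callum ∩ Ravi ∩ Hiro ∩ Quinn: 12:15–12:30, 14:45–15:30.
Total common minutes: 15 + 45 = 60.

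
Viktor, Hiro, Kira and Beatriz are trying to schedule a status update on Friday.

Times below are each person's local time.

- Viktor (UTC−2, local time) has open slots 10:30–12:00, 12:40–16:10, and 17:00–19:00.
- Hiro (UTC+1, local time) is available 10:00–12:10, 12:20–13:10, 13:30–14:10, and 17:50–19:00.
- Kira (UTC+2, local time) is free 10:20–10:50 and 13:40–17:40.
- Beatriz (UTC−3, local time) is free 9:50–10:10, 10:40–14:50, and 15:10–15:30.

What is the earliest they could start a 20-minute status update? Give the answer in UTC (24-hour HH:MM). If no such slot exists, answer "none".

12:50

Viktor → UTC: 12:30–14:00, 14:40–18:10, 19:00–21:00.
Hiro → UTC: 09:00–11:10, 11:20–12:10, 12:30–13:10, 16:50–18:00.
Kira → UTC: 08:20–08:50, 11:40–15:40.
Beatriz → UTC: 12:50–13:10, 13:40–17:50, 18:10–18:30.
Viktor ∩ Hiro: 12:30–13:10, 16:50–18:00.
Viktor ∩ Hiro ∩ Kira: 12:30–13:10.
Viktor ∩ Hiro ∩ Kira ∩ Beatriz: 12:50–13:10.
Windows ≥ 20 min: 12:50–13:10.
Earliest such window starts at 12:50.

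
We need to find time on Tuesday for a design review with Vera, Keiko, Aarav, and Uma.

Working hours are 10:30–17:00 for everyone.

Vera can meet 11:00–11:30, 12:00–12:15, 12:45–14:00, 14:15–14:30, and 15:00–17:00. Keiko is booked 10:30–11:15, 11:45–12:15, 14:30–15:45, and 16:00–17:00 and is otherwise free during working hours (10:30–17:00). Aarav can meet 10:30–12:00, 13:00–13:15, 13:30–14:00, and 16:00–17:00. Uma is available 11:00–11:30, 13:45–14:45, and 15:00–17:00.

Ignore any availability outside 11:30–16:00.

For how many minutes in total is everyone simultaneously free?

15 minutes

Keiko free within 10:30–17:00: 11:15–11:45, 12:15–14:30, 15:45–16:00.
Vera ∩ Keiko: 11:15–11:30, 12:45–14:00, 14:15–14:30, 15:45–16:00.
Vera ∩ Keiko ∩ Aarav: 11:15–11:30, 13:00–13:15, 13:30–14:00.
Vera ∩ Keiko ∩ Aarav ∩ Uma: 11:15–11:30, 13:45–14:00.
Restricted to 11:30–16:00: 13:45–14:00.
Total common minutes: 15.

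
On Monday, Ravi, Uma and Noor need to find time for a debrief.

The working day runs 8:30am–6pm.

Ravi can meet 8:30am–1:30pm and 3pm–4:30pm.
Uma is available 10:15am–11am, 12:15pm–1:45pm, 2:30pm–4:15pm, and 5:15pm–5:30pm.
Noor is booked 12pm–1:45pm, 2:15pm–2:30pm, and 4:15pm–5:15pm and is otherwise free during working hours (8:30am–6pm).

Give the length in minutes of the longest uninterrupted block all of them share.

75 minutes

Noor free within 08:30–18:00: 08:30–12:00, 13:45–14:15, 14:30–16:15, 17:15–18:00.
Ravi ∩ Uma: 10:15–11:00, 12:15–13:30, 15:00–16:15.
Ravi ∩ Uma ∩ Noor: 10:15–11:00, 15:00–16:15.
Common window lengths: 45, 75 min; longest is 75.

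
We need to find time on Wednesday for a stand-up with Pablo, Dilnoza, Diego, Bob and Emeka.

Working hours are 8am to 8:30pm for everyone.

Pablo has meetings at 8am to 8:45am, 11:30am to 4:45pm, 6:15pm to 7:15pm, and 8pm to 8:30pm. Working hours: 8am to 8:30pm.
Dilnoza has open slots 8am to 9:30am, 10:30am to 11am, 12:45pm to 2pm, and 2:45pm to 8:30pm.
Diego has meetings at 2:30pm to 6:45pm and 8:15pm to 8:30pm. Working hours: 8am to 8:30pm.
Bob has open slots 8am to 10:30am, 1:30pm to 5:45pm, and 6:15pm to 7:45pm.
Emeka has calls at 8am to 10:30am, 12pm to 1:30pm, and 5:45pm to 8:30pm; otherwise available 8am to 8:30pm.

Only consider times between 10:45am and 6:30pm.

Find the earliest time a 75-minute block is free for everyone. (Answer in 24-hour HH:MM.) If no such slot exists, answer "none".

none

Pablo free within 08:00–20:30: 08:45–11:30, 16:45–18:15, 19:15–20:00.
Diego free within 08:00–20:30: 08:00–14:30, 18:45–20:15.
Emeka free within 08:00–20:30: 10:30–12:00, 13:30–17:45.
Pablo ∩ Dilnoza: 08:45–09:30, 10:30–11:00, 16:45–18:15, 19:15–20:00.
Pablo ∩ Dilnoza ∩ Diego: 08:45–09:30, 10:30–11:00, 19:15–20:00.
Pablo ∩ Dilnoza ∩ Diego ∩ Bob: 08:45–09:30, 19:15–19:45.
Pablo ∩ Dilnoza ∩ Diego ∩ Bob ∩ Emeka: (none).
Restricted to 10:45–18:30: (none).
Windows ≥ 75 min: (none).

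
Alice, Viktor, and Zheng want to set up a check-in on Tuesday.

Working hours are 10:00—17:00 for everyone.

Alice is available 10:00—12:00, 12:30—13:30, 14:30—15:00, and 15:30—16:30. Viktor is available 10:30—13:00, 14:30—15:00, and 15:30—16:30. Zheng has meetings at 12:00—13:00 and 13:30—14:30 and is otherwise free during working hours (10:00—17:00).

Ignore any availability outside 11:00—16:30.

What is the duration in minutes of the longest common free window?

60 minutes

Zheng free within 10:00–17:00: 10:00–12:00, 13:00–13:30, 14:30–17:00.
Alice ∩ Viktor: 10:30–12:00, 12:30–13:00, 14:30–15:00, 15:30–16:30.
Alice ∩ Viktor ∩ Zheng: 10:30–12:00, 14:30–15:00, 15:30–16:30.
Restricted to 11:00–16:30: 11:00–12:00, 14:30–15:00, 15:30–16:30.
Common window lengths: 60, 30, 60 min; longest is 60.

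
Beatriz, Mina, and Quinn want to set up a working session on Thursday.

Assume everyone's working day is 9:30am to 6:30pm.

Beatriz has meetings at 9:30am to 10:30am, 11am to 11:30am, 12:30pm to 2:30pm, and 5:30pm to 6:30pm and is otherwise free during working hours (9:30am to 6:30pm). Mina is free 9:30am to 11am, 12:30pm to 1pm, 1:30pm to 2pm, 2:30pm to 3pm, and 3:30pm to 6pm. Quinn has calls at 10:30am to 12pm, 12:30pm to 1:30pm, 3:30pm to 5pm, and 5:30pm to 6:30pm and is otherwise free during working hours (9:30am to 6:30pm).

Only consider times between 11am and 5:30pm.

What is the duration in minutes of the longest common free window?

30 minutes

Beatriz free within 09:30–18:30: 10:30–11:00, 11:30–12:30, 14:30–17:30.
Quinn free within 09:30–18:30: 09:30–10:30, 12:00–12:30, 13:30–15:30, 17:00–17:30.
Beatriz ∩ Mina: 10:30–11:00, 14:30–15:00, 15:30–17:30.
Beatriz ∩ Mina ∩ Quinn: 14:30–15:00, 17:00–17:30.
Restricted to 11:00–17:30: 14:30–15:00, 17:00–17:30.
Common window lengths: 30, 30 min; longest is 30.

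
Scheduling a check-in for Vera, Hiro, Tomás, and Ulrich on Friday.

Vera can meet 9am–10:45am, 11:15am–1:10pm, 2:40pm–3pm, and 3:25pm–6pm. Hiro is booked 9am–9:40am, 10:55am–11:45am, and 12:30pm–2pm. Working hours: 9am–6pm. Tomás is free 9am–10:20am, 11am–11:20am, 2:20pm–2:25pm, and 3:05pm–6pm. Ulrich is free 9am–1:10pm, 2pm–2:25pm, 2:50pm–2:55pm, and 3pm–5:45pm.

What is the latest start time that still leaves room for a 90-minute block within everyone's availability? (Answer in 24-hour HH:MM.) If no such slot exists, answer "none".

16:15

Hiro free within 09:00–18:00: 09:40–10:55, 11:45–12:30, 14:00–18:00.
Vera ∩ Hiro: 09:40–10:45, 11:45–12:30, 14:40–15:00, 15:25–18:00.
Vera ∩ Hiro ∩ Tomás: 09:40–10:20, 15:25–18:00.
Vera ∩ Hiro ∩ Tomás ∩ Ulrich: 09:40–10:20, 15:25–17:45.
Windows ≥ 90 min: 15:25–17:45.
Latest start in the last window 15:25–17:45 is 17:45 − 90 min = 16:15.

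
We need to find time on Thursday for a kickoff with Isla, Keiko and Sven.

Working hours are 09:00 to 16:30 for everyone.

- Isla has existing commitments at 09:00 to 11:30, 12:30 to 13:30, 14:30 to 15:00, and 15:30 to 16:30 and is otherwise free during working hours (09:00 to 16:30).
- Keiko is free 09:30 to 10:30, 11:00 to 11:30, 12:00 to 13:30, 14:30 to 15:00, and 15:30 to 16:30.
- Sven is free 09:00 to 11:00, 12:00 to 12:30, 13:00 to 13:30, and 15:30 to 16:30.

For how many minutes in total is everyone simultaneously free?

30 minutes

Isla free within 09:00–16:30: 11:30–12:30, 13:30–14:30, 15:00–15:30.
Isla ∩ Keiko: 12:00–12:30.
Isla ∩ Keiko ∩ Sven: 12:00–12:30.
Total common minutes: 30.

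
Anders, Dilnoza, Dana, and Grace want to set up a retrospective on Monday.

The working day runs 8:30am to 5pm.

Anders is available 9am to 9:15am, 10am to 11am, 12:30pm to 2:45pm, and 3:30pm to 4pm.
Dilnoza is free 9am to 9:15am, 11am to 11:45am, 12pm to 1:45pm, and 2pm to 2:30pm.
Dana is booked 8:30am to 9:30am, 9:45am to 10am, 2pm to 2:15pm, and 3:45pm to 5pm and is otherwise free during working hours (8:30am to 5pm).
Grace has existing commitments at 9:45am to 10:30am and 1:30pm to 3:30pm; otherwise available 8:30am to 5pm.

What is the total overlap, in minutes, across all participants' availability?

60 minutes

Dana free within 08:30–17:00: 09:30–09:45, 10:00–14:00, 14:15–15:45.
Grace free within 08:30–17:00: 08:30–09:45, 10:30–13:30, 15:30–17:00.
Anders ∩ Dilnoza: 09:00–09:15, 12:30–13:45, 14:00–14:30.
Anders ∩ Dilnoza ∩ Dana: 12:30–13:45, 14:15–14:30.
Anders ∩ Dilnoza ∩ Dana ∩ Grace: 12:30–13:30.
Total common minutes: 60.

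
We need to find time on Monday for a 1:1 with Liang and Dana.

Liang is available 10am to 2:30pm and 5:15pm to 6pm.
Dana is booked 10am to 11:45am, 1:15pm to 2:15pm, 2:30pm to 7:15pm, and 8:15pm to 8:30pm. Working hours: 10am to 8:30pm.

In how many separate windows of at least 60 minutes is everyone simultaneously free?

Dana free within 10:00–20:30: 11:45–13:15, 14:15–14:30, 19:15–20:15.
Liang ∩ Dana: 11:45–13:15, 14:15–14:30.
Windows ≥ 60 min: 11:45–13:15.
That's 1 window.

1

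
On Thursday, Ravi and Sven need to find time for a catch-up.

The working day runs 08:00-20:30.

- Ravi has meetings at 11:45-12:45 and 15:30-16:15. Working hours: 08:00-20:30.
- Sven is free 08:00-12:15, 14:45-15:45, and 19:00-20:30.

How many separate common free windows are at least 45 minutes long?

Ravi free within 08:00–20:30: 08:00–11:45, 12:45–15:30, 16:15–20:30.
Ravi ∩ Sven: 08:00–11:45, 14:45–15:30, 19:00–20:30.
Windows ≥ 45 min: 08:00–11:45, 14:45–15:30, 19:00–20:30.
That's 3 windows.

3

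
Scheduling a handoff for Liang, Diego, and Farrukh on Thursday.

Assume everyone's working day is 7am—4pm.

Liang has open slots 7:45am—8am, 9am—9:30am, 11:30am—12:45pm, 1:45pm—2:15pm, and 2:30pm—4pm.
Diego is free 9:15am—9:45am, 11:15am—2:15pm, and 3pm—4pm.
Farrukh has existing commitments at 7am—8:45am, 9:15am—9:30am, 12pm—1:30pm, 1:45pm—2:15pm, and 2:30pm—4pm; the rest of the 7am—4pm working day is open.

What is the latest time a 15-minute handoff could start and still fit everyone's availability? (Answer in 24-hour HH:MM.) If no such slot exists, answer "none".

11:45

Farrukh free within 07:00–16:00: 08:45–09:15, 09:30–12:00, 13:30–13:45, 14:15–14:30.
Liang ∩ Diego: 09:15–09:30, 11:30–12:45, 13:45–14:15, 15:00–16:00.
Liang ∩ Diego ∩ Farrukh: 11:30–12:00.
Windows ≥ 15 min: 11:30–12:00.
Latest start in the last window 11:30–12:00 is 12:00 − 15 min = 11:45.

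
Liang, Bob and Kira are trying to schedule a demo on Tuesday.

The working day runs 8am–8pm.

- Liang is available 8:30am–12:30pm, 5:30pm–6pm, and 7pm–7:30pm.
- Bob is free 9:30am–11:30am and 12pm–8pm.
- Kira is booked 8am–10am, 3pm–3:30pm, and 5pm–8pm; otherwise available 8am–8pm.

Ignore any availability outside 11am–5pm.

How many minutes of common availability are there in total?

60 minutes

Kira free within 08:00–20:00: 10:00–15:00, 15:30–17:00.
Liang ∩ Bob: 09:30–11:30, 12:00–12:30, 17:30–18:00, 19:00–19:30.
Liang ∩ Bob ∩ Kira: 10:00–11:30, 12:00–12:30.
Restricted to 11:00–17:00: 11:00–11:30, 12:00–12:30.
Total common minutes: 30 + 30 = 60.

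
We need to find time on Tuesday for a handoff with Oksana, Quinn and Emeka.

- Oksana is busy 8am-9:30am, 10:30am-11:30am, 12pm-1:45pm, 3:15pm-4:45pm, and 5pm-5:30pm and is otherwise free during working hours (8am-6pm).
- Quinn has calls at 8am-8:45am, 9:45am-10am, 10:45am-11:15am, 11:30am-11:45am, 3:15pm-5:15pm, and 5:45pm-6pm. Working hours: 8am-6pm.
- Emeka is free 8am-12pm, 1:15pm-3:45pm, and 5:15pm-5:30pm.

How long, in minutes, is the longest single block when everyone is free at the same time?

90 minutes

Oksana free within 08:00–18:00: 09:30–10:30, 11:30–12:00, 13:45–15:15, 16:45–17:00, 17:30–18:00.
Quinn free within 08:00–18:00: 08:45–09:45, 10:00–10:45, 11:15–11:30, 11:45–15:15, 17:15–17:45.
Oksana ∩ Quinn: 09:30–09:45, 10:00–10:30, 11:45–12:00, 13:45–15:15, 17:30–17:45.
Oksana ∩ Quinn ∩ Emeka: 09:30–09:45, 10:00–10:30, 11:45–12:00, 13:45–15:15.
Common window lengths: 15, 30, 15, 90 min; longest is 90.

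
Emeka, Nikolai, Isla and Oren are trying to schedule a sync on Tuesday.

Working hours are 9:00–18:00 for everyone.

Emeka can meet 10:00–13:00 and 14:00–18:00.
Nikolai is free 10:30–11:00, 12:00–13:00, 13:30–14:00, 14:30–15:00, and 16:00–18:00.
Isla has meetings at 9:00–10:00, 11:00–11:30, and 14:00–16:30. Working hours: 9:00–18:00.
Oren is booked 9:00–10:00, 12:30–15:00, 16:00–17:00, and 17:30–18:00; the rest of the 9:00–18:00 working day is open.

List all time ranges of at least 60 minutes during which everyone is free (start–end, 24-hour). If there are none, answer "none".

Isla free within 09:00–18:00: 10:00–11:00, 11:30–14:00, 16:30–18:00.
Oren free within 09:00–18:00: 10:00–12:30, 15:00–16:00, 17:00–17:30.
Emeka ∩ Nikolai: 10:30–11:00, 12:00–13:00, 14:30–15:00, 16:00–18:00.
Emeka ∩ Nikolai ∩ Isla: 10:30–11:00, 12:00–13:00, 16:30–18:00.
Emeka ∩ Nikolai ∩ Isla ∩ Oren: 10:30–11:00, 12:00–12:30, 17:00–17:30.
Windows ≥ 60 min: (none).

none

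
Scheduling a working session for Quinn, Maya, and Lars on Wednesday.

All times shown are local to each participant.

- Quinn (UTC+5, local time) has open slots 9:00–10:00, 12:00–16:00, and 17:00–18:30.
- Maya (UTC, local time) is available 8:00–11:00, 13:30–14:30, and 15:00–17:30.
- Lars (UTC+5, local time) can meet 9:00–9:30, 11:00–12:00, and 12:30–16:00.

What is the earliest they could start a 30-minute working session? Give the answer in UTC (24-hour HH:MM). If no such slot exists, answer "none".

08:00

Quinn → UTC: 04:00–05:00, 07:00–11:00, 12:00–13:30.
Maya → UTC: 08:00–11:00, 13:30–14:30, 15:00–17:30.
Lars → UTC: 04:00–04:30, 06:00–07:00, 07:30–11:00.
Quinn ∩ Maya: 08:00–11:00.
Quinn ∩ Maya ∩ Lars: 08:00–11:00.
Windows ≥ 30 min: 08:00–11:00.
Earliest such window starts at 08:00.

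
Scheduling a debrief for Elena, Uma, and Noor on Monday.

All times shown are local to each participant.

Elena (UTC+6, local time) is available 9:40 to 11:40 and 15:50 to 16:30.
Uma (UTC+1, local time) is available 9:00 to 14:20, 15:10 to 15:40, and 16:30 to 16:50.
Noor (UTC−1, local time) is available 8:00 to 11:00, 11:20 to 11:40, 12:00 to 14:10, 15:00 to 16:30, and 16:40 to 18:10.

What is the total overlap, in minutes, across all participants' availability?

Elena → UTC: 03:40–05:40, 09:50–10:30.
Uma → UTC: 08:00–13:20, 14:10–14:40, 15:30–15:50.
Noor → UTC: 09:00–12:00, 12:20–12:40, 13:00–15:10, 16:00–17:30, 17:40–19:10.
Elena ∩ Uma: 09:50–10:30.
Elena ∩ Uma ∩ Noor: 09:50–10:30.
Total common minutes: 40.

40 minutes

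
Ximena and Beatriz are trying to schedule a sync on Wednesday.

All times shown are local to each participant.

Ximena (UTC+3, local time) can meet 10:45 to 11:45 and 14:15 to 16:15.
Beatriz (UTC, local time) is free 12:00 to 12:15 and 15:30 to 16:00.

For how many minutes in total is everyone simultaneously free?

Ximena → UTC: 07:45–08:45, 11:15–13:15.
Beatriz → UTC: 12:00–12:15, 15:30–16:00.
Ximena ∩ Beatriz: 12:00–12:15.
Total common minutes: 15.

15 minutes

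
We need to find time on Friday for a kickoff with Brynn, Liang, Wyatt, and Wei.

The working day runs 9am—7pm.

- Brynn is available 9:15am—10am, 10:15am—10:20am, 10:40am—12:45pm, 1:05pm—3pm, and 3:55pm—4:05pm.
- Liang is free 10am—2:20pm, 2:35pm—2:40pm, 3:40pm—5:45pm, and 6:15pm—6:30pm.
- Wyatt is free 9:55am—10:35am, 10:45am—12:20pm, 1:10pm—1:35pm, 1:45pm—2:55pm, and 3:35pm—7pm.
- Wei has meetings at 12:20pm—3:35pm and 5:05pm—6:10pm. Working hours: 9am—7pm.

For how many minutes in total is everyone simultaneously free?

Wei free within 09:00–19:00: 09:00–12:20, 15:35–17:05, 18:10–19:00.
Brynn ∩ Liang: 10:15–10:20, 10:40–12:45, 13:05–14:20, 14:35–14:40, 15:55–16:05.
Brynn ∩ Liang ∩ Wyatt: 10:15–10:20, 10:45–12:20, 13:10–13:35, 13:45–14:20, 14:35–14:40, 15:55–16:05.
Brynn ∩ Liang ∩ Wyatt ∩ Wei: 10:15–10:20, 10:45–12:20, 15:55–16:05.
Total common minutes: 5 + 95 + 10 = 110.

110 minutes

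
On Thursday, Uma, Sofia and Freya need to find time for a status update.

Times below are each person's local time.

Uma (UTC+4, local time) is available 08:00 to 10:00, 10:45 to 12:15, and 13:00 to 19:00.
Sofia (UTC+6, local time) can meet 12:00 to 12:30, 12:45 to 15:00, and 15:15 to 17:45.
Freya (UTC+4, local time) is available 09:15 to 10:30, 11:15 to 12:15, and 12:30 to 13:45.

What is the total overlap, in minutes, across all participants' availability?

90 minutes

Uma → UTC: 04:00–06:00, 06:45–08:15, 09:00–15:00.
Sofia → UTC: 06:00–06:30, 06:45–09:00, 09:15–11:45.
Freya → UTC: 05:15–06:30, 07:15–08:15, 08:30–09:45.
Uma ∩ Sofia: 06:45–08:15, 09:15–11:45.
Uma ∩ Sofia ∩ Freya: 07:15–08:15, 09:15–09:45.
Total common minutes: 60 + 30 = 90.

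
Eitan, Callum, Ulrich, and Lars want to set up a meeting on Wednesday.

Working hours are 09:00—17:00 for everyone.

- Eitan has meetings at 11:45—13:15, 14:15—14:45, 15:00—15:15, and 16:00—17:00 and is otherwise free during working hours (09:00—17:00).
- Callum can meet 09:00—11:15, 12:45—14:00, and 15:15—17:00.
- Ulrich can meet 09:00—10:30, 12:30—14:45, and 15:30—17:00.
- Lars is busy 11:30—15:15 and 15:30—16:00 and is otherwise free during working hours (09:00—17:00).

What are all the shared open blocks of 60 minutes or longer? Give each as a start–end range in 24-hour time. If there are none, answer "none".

Eitan free within 09:00–17:00: 09:00–11:45, 13:15–14:15, 14:45–15:00, 15:15–16:00.
Lars free within 09:00–17:00: 09:00–11:30, 15:15–15:30, 16:00–17:00.
Eitan ∩ Callum: 09:00–11:15, 13:15–14:00, 15:15–16:00.
Eitan ∩ Callum ∩ Ulrich: 09:00–10:30, 13:15–14:00, 15:30–16:00.
Eitan ∩ Callum ∩ Ulrich ∩ Lars: 09:00–10:30.
Windows ≥ 60 min: 09:00–10:30.

09:00–10:30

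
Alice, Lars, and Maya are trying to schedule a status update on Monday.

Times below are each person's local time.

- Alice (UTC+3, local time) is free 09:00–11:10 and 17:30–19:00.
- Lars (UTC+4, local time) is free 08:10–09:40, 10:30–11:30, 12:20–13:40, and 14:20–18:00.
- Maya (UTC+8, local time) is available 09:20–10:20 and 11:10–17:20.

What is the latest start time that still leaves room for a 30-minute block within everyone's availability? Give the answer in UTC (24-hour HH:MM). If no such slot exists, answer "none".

07:00

Alice → UTC: 06:00–08:10, 14:30–16:00.
Lars → UTC: 04:10–05:40, 06:30–07:30, 08:20–09:40, 10:20–14:00.
Maya → UTC: 01:20–02:20, 03:10–09:20.
Alice ∩ Lars: 06:30–07:30.
Alice ∩ Lars ∩ Maya: 06:30–07:30.
Windows ≥ 30 min: 06:30–07:30.
Latest start in the last window 06:30–07:30 is 07:30 − 30 min = 07:00.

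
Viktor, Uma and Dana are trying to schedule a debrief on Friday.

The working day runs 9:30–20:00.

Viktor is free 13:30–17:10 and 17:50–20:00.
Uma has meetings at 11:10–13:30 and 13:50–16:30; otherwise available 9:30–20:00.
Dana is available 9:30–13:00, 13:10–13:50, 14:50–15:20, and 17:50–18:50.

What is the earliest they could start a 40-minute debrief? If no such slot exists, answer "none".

Uma free within 09:30–20:00: 09:30–11:10, 13:30–13:50, 16:30–20:00.
Viktor ∩ Uma: 13:30–13:50, 16:30–17:10, 17:50–20:00.
Viktor ∩ Uma ∩ Dana: 13:30–13:50, 17:50–18:50.
Windows ≥ 40 min: 17:50–18:50.
Earliest such window starts at 17:50.

17:50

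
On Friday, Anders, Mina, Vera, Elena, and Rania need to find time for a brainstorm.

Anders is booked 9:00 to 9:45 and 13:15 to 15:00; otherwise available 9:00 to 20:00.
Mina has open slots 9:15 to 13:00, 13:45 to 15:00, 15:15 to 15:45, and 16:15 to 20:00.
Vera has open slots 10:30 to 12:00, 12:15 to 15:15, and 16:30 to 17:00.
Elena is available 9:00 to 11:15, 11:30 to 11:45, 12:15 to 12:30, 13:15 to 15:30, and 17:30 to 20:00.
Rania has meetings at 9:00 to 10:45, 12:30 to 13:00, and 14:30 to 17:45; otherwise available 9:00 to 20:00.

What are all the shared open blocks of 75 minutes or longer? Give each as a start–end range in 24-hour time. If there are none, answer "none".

none

Anders free within 09:00–20:00: 09:45–13:15, 15:00–20:00.
Rania free within 09:00–20:00: 10:45–12:30, 13:00–14:30, 17:45–20:00.
Anders ∩ Mina: 09:45–13:00, 15:15–15:45, 16:15–20:00.
Anders ∩ Mina ∩ Vera: 10:30–12:00, 12:15–13:00, 16:30–17:00.
Anders ∩ Mina ∩ Vera ∩ Elena: 10:30–11:15, 11:30–11:45, 12:15–12:30.
Anders ∩ Mina ∩ Vera ∩ Elena ∩ Rania: 10:45–11:15, 11:30–11:45, 12:15–12:30.
Windows ≥ 75 min: (none).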